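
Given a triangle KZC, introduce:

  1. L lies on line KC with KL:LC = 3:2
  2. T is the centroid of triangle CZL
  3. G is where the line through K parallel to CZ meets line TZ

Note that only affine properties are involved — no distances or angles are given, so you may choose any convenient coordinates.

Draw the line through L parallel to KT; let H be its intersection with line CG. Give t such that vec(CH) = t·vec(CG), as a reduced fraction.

Choose coordinates K = (0, 0), Z = (1, 0), C = (0, 1).
1. L lies on line KC with KL:LC = 3:2 ⇒ L = (0, 3/5)
2. T is the centroid of triangle CZL ⇒ T = (1/3, 8/15)
3. G is where the line through K parallel to CZ meets line TZ ⇒ G = (-4, 4)
through L parallel to KT: direction (1/3, 8/15); meets CG at H = (8/47, 41/47)
H = C + t·(G−C) with t = -2/47

t = -2/47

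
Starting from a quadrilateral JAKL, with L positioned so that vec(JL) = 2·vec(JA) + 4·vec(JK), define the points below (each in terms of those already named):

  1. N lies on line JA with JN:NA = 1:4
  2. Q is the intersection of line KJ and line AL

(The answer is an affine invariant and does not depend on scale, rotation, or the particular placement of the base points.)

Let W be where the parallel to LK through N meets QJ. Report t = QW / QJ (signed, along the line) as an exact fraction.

t = 37/40

Work in coordinates with J = (0, 0), A = (1, 0), K = (0, 1), L = (2, 4).
1. N lies on line JA with JN:NA = 1:4 ⇒ N = (1/5, 0)
2. Q is the intersection of line KJ and line AL ⇒ Q = (0, -4)
through N parallel to LK: direction (-2, -3); meets QJ at W = (0, -3/10)
W = Q + t·(J−Q) with t = 37/40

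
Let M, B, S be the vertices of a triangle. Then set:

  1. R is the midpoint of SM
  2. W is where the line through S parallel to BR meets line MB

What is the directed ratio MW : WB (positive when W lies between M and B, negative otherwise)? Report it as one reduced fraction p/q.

Assign M = (0, 0), B = (1, 0), S = (0, 1) — the answer is frame-independent, so this choice is without loss of generality.
1. R is the midpoint of SM ⇒ R = (0, 1/2)
2. W is where the line through S parallel to BR meets line MB ⇒ W = (2, 0)
W = M + t·(B−M) with t = 2, so MW:WB = t:(1−t) = 2:-1

MW:WB = -2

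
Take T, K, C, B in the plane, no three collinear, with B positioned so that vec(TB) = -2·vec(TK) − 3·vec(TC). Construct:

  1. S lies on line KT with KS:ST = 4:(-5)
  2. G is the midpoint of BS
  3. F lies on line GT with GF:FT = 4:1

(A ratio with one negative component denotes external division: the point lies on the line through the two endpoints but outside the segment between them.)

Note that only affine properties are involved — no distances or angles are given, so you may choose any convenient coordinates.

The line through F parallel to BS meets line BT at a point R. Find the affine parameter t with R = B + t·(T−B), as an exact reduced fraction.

Set T = (0, 0), K = (1, 0), C = (0, 1), B = (-2, -3); any affine frame gives the same invariant.
1. S lies on line KT with KS:ST = 4:(-5) ⇒ S = (5, 0)
2. G is the midpoint of BS ⇒ G = (3/2, -3/2)
3. F lies on line GT with GF:FT = 4:1 ⇒ F = (3/10, -3/10)
through F parallel to BS: direction (7, 3); meets BT at R = (-2/5, -3/5)
R = B + t·(T−B) with t = 4/5

t = 4/5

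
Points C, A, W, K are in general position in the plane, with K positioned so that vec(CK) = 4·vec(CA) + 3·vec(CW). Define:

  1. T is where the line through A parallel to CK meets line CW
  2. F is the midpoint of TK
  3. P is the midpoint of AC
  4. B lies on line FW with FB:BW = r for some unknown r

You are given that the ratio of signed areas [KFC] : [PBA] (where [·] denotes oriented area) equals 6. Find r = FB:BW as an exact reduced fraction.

Choose coordinates C = (0, 0), A = (1, 0), W = (0, 1), K = (4, 3).
1. T is where the line through A parallel to CK meets line CW ⇒ T = (0, -3/4)
2. F is the midpoint of TK ⇒ F = (2, 9/8)
3. P is the midpoint of AC ⇒ P = (1/2, 0)
4. With FB:BW = r, write λ = r/(r+1) so B = F + λ·(W−F); B is affine-linear in λ
Every point depending on B is an affine combination of B and λ-independent points, so each such coordinate is linear in λ; the λ² term in each signed area is a multiple of (W−F)×(W−F) = 0, so 2·[KFC] and 2·[PBA] are each linear in λ. Evaluating at λ=0 and λ=1:
  2·[KFC] = -3/2,   2·[PBA] = 1/16·λ − 9/16
So [KFC]:[PBA] = (-3/2) / (1/16·λ − 9/16). Setting this equal to 6:
  -3/2 = 6·(1/16·λ − 9/16)  ⇒  λ = 5
Then r = λ/(1−λ) = (5)/(-4) = -5/4. Check: with r = -5/4, B = (-8, 1/2) and [KFC]:[PBA] = 6 as required.

r = -5/4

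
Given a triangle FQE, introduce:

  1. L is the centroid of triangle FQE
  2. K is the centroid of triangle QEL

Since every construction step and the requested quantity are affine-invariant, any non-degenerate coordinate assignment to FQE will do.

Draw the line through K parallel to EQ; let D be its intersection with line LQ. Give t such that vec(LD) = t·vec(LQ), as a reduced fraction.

Assign F = (0, 0), Q = (1, 0), E = (0, 1) — the answer is frame-independent, so this choice is without loss of generality.
1. L is the centroid of triangle FQE ⇒ L = (1/3, 1/3)
2. K is the centroid of triangle QEL ⇒ K = (4/9, 4/9)
through K parallel to EQ: direction (1, -1); meets LQ at D = (7/9, 1/9)
D = L + t·(Q−L) with t = 2/3

t = 2/3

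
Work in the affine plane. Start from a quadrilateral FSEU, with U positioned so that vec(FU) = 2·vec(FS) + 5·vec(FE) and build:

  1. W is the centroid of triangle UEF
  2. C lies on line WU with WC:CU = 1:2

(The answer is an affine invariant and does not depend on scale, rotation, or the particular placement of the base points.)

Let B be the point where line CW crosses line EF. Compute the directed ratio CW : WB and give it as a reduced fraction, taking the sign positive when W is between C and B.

CW:WB = 2/3

Set F = (0, 0), S = (1, 0), E = (0, 1), U = (2, 5); any affine frame gives the same invariant.
1. W is the centroid of triangle UEF ⇒ W = (2/3, 2)
2. C lies on line WU with WC:CU = 1:2 ⇒ C = (10/9, 3)
line CW meets EF at B = (0, 1/2)
W = C + t·(B−C) with t = 2/5, so CW:WB = 2/5:3/5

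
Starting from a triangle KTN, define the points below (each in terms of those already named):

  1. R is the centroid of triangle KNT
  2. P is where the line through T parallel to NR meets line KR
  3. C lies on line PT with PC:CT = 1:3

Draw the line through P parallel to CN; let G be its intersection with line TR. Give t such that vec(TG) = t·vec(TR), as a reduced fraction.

t = -4

Work in coordinates with K = (0, 0), T = (1, 0), N = (0, 1).
1. R is the centroid of triangle KNT ⇒ R = (1/3, 1/3)
2. P is where the line through T parallel to NR meets line KR ⇒ P = (2/3, 2/3)
3. C lies on line PT with PC:CT = 1:3 ⇒ C = (3/4, 1/2)
through P parallel to CN: direction (-3/4, 1/2); meets TR at G = (11/3, -4/3)
G = T + t·(R−T) with t = -4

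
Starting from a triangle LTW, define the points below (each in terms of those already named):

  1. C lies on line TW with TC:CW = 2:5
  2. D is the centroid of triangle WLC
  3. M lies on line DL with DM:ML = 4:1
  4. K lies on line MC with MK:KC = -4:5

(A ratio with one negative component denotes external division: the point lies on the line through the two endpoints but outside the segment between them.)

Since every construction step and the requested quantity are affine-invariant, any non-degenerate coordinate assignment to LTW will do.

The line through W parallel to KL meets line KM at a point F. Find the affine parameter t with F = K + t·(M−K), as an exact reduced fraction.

t = 55/4

Set L = (0, 0), T = (1, 0), W = (0, 1); any affine frame gives the same invariant.
1. C lies on line TW with TC:CW = 2:5 ⇒ C = (5/7, 2/7)
2. D is the centroid of triangle WLC ⇒ D = (5/21, 3/7)
3. M lies on line DL with DM:ML = 4:1 ⇒ M = (1/21, 3/35)
4. K lies on line MC with MK:KC = -4:5 ⇒ K = (-55/21, -5/7)
through W parallel to KL: direction (55/21, 5/7); meets KM at F = (715/21, 72/7)
F = K + t·(M−K) with t = 55/4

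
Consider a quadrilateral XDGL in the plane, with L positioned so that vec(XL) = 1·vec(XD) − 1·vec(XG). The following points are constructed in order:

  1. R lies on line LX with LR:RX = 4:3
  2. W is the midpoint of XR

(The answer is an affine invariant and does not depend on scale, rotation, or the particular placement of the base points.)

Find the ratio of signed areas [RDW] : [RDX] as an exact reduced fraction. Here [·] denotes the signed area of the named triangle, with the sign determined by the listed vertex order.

[RDW]:[RDX] = 1/2

Assign X = (0, 0), D = (1, 0), G = (0, 1), L = (1, -1) — the answer is frame-independent, so this choice is without loss of generality.
1. R lies on line LX with LR:RX = 4:3 ⇒ R = (3/7, -3/7)
2. W is the midpoint of XR ⇒ W = (3/14, -3/14)
2·[RDW] = 3/14, 2·[RDX] = 3/7
[RDW]:[RDX] = 3/14:3/7 = 1/2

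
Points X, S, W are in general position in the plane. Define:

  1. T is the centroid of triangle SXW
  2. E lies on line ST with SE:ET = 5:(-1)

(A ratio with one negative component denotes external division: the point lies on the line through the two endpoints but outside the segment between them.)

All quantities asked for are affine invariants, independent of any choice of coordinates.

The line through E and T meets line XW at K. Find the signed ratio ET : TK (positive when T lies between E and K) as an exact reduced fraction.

ET:TK = -1/2

Set X = (0, 0), S = (1, 0), W = (0, 1); any affine frame gives the same invariant.
1. T is the centroid of triangle SXW ⇒ T = (1/3, 1/3)
2. E lies on line ST with SE:ET = 5:(-1) ⇒ E = (1/6, 5/12)
line ET meets XW at K = (0, 1/2)
T = E + t·(K−E) with t = -1, so ET:TK = -1:2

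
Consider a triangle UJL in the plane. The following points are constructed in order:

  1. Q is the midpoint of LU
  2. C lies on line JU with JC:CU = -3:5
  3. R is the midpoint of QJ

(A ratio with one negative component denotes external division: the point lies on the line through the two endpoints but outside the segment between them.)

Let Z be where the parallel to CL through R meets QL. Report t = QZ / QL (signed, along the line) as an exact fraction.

Set U = (0, 0), J = (1, 0), L = (0, 1); any affine frame gives the same invariant.
1. Q is the midpoint of LU ⇒ Q = (0, 1/2)
2. C lies on line JU with JC:CU = -3:5 ⇒ C = (5/2, 0)
3. R is the midpoint of QJ ⇒ R = (1/2, 1/4)
through R parallel to CL: direction (-5/2, 1); meets QL at Z = (0, 9/20)
Z = Q + t·(L−Q) with t = -1/10

t = -1/10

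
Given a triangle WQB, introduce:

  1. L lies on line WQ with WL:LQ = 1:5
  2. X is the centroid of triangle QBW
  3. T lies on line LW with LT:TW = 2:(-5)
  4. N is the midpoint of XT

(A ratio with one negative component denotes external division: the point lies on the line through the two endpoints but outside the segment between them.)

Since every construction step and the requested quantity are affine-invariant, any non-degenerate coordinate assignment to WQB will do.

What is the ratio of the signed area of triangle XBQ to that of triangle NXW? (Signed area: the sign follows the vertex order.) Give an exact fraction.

[XBQ]:[NXW] = -36/5

Work in coordinates with W = (0, 0), Q = (1, 0), B = (0, 1).
1. L lies on line WQ with WL:LQ = 1:5 ⇒ L = (1/6, 0)
2. X is the centroid of triangle QBW ⇒ X = (1/3, 1/3)
3. T lies on line LW with LT:TW = 2:(-5) ⇒ T = (5/18, 0)
4. N is the midpoint of XT ⇒ N = (11/36, 1/6)
2·[XBQ] = -1/3, 2·[NXW] = 5/108
[XBQ]:[NXW] = -1/3:5/108 = -36/5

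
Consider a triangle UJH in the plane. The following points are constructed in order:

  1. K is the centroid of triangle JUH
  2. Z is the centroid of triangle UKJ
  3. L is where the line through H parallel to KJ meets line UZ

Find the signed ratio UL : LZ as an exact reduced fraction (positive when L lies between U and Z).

Set U = (0, 0), J = (1, 0), H = (0, 1); any affine frame gives the same invariant.
1. K is the centroid of triangle JUH ⇒ K = (1/3, 1/3)
2. Z is the centroid of triangle UKJ ⇒ Z = (4/9, 1/9)
3. L is where the line through H parallel to KJ meets line UZ ⇒ L = (4/3, 1/3)
L = U + t·(Z−U) with t = 3, so UL:LZ = t:(1−t) = 3:-2

UL:LZ = -3/2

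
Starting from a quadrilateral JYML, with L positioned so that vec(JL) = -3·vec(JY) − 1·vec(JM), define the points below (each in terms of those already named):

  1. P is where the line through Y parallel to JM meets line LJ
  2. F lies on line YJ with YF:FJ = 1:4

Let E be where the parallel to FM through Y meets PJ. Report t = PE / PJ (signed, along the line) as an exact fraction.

Assign J = (0, 0), Y = (1, 0), M = (0, 1), L = (-3, -1) — the answer is frame-independent, so this choice is without loss of generality.
1. P is where the line through Y parallel to JM meets line LJ ⇒ P = (1, 1/3)
2. F lies on line YJ with YF:FJ = 1:4 ⇒ F = (4/5, 0)
through Y parallel to FM: direction (-4/5, 1); meets PJ at E = (15/19, 5/19)
E = P + t·(J−P) with t = 4/19

t = 4/19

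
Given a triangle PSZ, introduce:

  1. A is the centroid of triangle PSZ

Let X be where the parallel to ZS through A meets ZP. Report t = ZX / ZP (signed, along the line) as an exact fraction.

t = 1/3

Choose coordinates P = (0, 0), S = (1, 0), Z = (0, 1).
1. A is the centroid of triangle PSZ ⇒ A = (1/3, 1/3)
through A parallel to ZS: direction (1, -1); meets ZP at X = (0, 2/3)
X = Z + t·(P−Z) with t = 1/3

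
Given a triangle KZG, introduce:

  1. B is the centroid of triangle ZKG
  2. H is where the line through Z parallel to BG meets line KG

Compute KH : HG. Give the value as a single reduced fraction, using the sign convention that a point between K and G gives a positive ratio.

Assign K = (0, 0), Z = (1, 0), G = (0, 1) — the answer is frame-independent, so this choice is without loss of generality.
1. B is the centroid of triangle ZKG ⇒ B = (1/3, 1/3)
2. H is where the line through Z parallel to BG meets line KG ⇒ H = (0, 2)
H = K + t·(G−K) with t = 2, so KH:HG = t:(1−t) = 2:-1

KH:HG = -2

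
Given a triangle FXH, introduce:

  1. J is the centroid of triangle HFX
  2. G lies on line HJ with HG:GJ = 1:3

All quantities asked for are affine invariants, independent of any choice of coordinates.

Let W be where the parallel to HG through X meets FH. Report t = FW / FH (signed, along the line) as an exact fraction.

Choose coordinates F = (0, 0), X = (1, 0), H = (0, 1).
1. J is the centroid of triangle HFX ⇒ J = (1/3, 1/3)
2. G lies on line HJ with HG:GJ = 1:3 ⇒ G = (1/12, 5/6)
through X parallel to HG: direction (1/12, -1/6); meets FH at W = (0, 2)
W = F + t·(H−F) with t = 2

t = 2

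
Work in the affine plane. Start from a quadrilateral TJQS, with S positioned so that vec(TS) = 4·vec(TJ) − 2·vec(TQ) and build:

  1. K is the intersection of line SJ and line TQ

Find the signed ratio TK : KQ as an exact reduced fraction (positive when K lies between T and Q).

TK:KQ = 2

Set T = (0, 0), J = (1, 0), Q = (0, 1), S = (4, -2); any affine frame gives the same invariant.
1. K is the intersection of line SJ and line TQ ⇒ K = (0, 2/3)
K = T + t·(Q−T) with t = 2/3, so TK:KQ = t:(1−t) = 2/3:1/3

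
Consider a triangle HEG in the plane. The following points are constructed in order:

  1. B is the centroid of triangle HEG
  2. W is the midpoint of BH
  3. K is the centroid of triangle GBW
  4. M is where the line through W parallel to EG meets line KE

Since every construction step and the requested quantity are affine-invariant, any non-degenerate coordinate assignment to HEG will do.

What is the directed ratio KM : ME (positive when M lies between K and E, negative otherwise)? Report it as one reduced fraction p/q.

KM:ME = -1/2

Assign H = (0, 0), E = (1, 0), G = (0, 1) — the answer is frame-independent, so this choice is without loss of generality.
1. B is the centroid of triangle HEG ⇒ B = (1/3, 1/3)
2. W is the midpoint of BH ⇒ W = (1/6, 1/6)
3. K is the centroid of triangle GBW ⇒ K = (1/6, 1/2)
4. M is where the line through W parallel to EG meets line KE ⇒ M = (-2/3, 1)
M = K + t·(E−K) with t = -1, so KM:ME = t:(1−t) = -1:2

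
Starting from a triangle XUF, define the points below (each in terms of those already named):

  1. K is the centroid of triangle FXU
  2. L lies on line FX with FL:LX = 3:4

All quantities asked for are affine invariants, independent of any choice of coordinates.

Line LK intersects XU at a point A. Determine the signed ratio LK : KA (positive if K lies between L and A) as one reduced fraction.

Choose coordinates X = (0, 0), U = (1, 0), F = (0, 1).
1. K is the centroid of triangle FXU ⇒ K = (1/3, 1/3)
2. L lies on line FX with FL:LX = 3:4 ⇒ L = (0, 4/7)
line LK meets XU at A = (4/5, 0)
K = L + t·(A−L) with t = 5/12, so LK:KA = 5/12:7/12

LK:KA = 5/7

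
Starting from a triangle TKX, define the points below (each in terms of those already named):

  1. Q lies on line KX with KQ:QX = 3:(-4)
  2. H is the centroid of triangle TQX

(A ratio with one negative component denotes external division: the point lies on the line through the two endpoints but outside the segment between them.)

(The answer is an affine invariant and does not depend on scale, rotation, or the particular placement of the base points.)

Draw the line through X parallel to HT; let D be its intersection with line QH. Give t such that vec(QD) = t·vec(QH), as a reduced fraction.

t = 2

Work in coordinates with T = (0, 0), K = (1, 0), X = (0, 1).
1. Q lies on line KX with KQ:QX = 3:(-4) ⇒ Q = (4, -3)
2. H is the centroid of triangle TQX ⇒ H = (4/3, -2/3)
through X parallel to HT: direction (-4/3, 2/3); meets QH at D = (-4/3, 5/3)
D = Q + t·(H−Q) with t = 2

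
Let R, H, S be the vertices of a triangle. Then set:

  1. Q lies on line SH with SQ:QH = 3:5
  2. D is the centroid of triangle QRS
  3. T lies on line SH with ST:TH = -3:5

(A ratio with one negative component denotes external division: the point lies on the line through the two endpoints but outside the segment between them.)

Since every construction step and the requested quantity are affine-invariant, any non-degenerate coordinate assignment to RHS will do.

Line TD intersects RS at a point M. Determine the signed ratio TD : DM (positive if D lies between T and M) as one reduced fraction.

TD:DM = -13

Choose coordinates R = (0, 0), H = (1, 0), S = (0, 1).
1. Q lies on line SH with SQ:QH = 3:5 ⇒ Q = (3/8, 5/8)
2. D is the centroid of triangle QRS ⇒ D = (1/8, 13/24)
3. T lies on line SH with ST:TH = -3:5 ⇒ T = (-3/2, 5/2)
line TD meets RS at M = (0, 9/13)
D = T + t·(M−T) with t = 13/12, so TD:DM = 13/12:-1/12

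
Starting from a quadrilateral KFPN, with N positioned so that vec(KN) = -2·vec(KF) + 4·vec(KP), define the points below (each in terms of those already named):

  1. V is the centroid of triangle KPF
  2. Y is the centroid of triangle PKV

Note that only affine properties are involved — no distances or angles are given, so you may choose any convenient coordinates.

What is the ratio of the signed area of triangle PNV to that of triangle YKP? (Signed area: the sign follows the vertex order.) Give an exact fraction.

Choose coordinates K = (0, 0), F = (1, 0), P = (0, 1), N = (-2, 4).
1. V is the centroid of triangle KPF ⇒ V = (1/3, 1/3)
2. Y is the centroid of triangle PKV ⇒ Y = (1/9, 4/9)
2·[PNV] = 1/3, 2·[YKP] = -1/9
[PNV]:[YKP] = 1/3:-1/9 = -3

[PNV]:[YKP] = -3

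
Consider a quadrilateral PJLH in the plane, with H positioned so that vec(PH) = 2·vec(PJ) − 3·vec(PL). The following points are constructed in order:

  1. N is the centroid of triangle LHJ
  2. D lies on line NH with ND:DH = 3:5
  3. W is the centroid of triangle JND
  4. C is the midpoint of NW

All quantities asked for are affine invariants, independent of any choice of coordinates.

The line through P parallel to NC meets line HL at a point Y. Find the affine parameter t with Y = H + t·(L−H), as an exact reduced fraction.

t = 17/26

Choose coordinates P = (0, 0), J = (1, 0), L = (0, 1), H = (2, -3).
1. N is the centroid of triangle LHJ ⇒ N = (1, -2/3)
2. D lies on line NH with ND:DH = 3:5 ⇒ D = (11/8, -37/24)
3. W is the centroid of triangle JND ⇒ W = (9/8, -53/72)
4. C is the midpoint of NW ⇒ C = (17/16, -101/144)
through P parallel to NC: direction (1/16, -5/144); meets HL at Y = (9/13, -5/13)
Y = H + t·(L−H) with t = 17/26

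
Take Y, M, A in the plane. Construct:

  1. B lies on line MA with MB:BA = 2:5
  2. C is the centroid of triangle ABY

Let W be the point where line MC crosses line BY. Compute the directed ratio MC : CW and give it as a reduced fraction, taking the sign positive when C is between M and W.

MC:CW = -11/5

Set Y = (0, 0), M = (1, 0), A = (0, 1); any affine frame gives the same invariant.
1. B lies on line MA with MB:BA = 2:5 ⇒ B = (5/7, 2/7)
2. C is the centroid of triangle ABY ⇒ C = (5/21, 3/7)
line MC meets BY at W = (45/77, 18/77)
C = M + t·(W−M) with t = 11/6, so MC:CW = 11/6:-5/6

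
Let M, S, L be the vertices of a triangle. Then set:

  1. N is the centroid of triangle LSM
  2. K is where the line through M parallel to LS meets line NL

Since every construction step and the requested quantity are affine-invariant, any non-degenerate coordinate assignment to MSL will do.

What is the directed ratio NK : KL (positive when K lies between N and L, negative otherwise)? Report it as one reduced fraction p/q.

NK:KL = -2/3

Work in coordinates with M = (0, 0), S = (1, 0), L = (0, 1).
1. N is the centroid of triangle LSM ⇒ N = (1/3, 1/3)
2. K is where the line through M parallel to LS meets line NL ⇒ K = (1, -1)
K = N + t·(L−N) with t = -2, so NK:KL = t:(1−t) = -2:3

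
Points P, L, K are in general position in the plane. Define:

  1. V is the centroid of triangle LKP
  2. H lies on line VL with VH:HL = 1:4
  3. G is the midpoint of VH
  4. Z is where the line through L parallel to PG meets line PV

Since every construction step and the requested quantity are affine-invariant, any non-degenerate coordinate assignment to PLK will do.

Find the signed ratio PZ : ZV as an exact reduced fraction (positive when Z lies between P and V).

PZ:ZV = -9/10

Set P = (0, 0), L = (1, 0), K = (0, 1); any affine frame gives the same invariant.
1. V is the centroid of triangle LKP ⇒ V = (1/3, 1/3)
2. H lies on line VL with VH:HL = 1:4 ⇒ H = (7/15, 4/15)
3. G is the midpoint of VH ⇒ G = (2/5, 3/10)
4. Z is where the line through L parallel to PG meets line PV ⇒ Z = (-3, -3)
Z = P + t·(V−P) with t = -9, so PZ:ZV = t:(1−t) = -9:10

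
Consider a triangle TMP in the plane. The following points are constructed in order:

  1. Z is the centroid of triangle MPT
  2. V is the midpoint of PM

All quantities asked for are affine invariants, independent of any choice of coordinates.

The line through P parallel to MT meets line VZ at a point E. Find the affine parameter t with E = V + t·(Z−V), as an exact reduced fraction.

t = -3

Work in coordinates with T = (0, 0), M = (1, 0), P = (0, 1).
1. Z is the centroid of triangle MPT ⇒ Z = (1/3, 1/3)
2. V is the midpoint of PM ⇒ V = (1/2, 1/2)
through P parallel to MT: direction (-1, 0); meets VZ at E = (1, 1)
E = V + t·(Z−V) with t = -3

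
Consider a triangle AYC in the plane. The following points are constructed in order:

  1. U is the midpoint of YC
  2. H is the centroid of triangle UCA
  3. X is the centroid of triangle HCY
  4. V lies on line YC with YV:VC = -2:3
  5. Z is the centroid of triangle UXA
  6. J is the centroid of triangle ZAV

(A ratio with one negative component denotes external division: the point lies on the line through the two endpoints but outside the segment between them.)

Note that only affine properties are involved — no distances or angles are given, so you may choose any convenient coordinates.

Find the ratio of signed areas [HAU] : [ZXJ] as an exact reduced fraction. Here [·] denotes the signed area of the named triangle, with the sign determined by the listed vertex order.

[HAU]:[ZXJ] = -27/35

Set A = (0, 0), Y = (1, 0), C = (0, 1); any affine frame gives the same invariant.
1. U is the midpoint of YC ⇒ U = (1/2, 1/2)
2. H is the centroid of triangle UCA ⇒ H = (1/6, 1/2)
3. X is the centroid of triangle HCY ⇒ X = (7/18, 1/2)
4. V lies on line YC with YV:VC = -2:3 ⇒ V = (3, -2)
5. Z is the centroid of triangle UXA ⇒ Z = (8/27, 1/3)
6. J is the centroid of triangle ZAV ⇒ J = (89/81, -5/9)
2·[HAU] = 1/6, 2·[ZXJ] = -35/162
[HAU]:[ZXJ] = 1/6:-35/162 = -27/35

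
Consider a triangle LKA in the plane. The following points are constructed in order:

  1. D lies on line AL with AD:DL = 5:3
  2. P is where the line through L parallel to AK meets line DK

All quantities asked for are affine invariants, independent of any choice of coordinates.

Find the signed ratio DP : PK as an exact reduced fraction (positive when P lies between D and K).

DP:PK = -3/8

Choose coordinates L = (0, 0), K = (1, 0), A = (0, 1).
1. D lies on line AL with AD:DL = 5:3 ⇒ D = (0, 3/8)
2. P is where the line through L parallel to AK meets line DK ⇒ P = (-3/5, 3/5)
P = D + t·(K−D) with t = -3/5, so DP:PK = t:(1−t) = -3/5:8/5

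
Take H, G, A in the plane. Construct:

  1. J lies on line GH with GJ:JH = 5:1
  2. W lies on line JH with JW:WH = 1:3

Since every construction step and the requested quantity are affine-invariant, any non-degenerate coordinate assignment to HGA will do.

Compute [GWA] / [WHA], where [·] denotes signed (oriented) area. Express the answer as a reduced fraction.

[GWA]:[WHA] = 7

Choose coordinates H = (0, 0), G = (1, 0), A = (0, 1).
1. J lies on line GH with GJ:JH = 5:1 ⇒ J = (1/6, 0)
2. W lies on line JH with JW:WH = 1:3 ⇒ W = (1/8, 0)
2·[GWA] = -7/8, 2·[WHA] = -1/8
[GWA]:[WHA] = -7/8:-1/8 = 7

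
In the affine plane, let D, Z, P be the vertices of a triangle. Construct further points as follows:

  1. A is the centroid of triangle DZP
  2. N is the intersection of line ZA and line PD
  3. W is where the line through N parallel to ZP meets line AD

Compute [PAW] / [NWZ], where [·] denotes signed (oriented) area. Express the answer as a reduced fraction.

[PAW]:[NWZ] = -2/3

Choose coordinates D = (0, 0), Z = (1, 0), P = (0, 1).
1. A is the centroid of triangle DZP ⇒ A = (1/3, 1/3)
2. N is the intersection of line ZA and line PD ⇒ N = (0, 1/2)
3. W is where the line through N parallel to ZP meets line AD ⇒ W = (1/4, 1/4)
2·[PAW] = -1/12, 2·[NWZ] = 1/8
[PAW]:[NWZ] = -1/12:1/8 = -2/3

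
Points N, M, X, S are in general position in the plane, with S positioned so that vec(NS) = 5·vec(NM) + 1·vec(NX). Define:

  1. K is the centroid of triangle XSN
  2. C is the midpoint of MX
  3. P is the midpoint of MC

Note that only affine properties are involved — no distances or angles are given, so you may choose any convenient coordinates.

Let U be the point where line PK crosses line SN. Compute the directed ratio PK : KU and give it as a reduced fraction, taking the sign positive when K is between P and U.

PK:KU = -7/10

Work in coordinates with N = (0, 0), M = (1, 0), X = (0, 1), S = (5, 1).
1. K is the centroid of triangle XSN ⇒ K = (5/3, 2/3)
2. C is the midpoint of MX ⇒ C = (1/2, 1/2)
3. P is the midpoint of MC ⇒ P = (3/4, 1/4)
line PK meets SN at U = (5/14, 1/14)
K = P + t·(U−P) with t = -7/3, so PK:KU = -7/3:10/3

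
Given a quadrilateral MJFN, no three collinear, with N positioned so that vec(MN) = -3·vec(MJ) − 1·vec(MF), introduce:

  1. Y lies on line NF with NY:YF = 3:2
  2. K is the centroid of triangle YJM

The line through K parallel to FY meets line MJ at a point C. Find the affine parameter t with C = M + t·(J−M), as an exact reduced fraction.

Assign M = (0, 0), J = (1, 0), F = (0, 1), N = (-3, -1) — the answer is frame-independent, so this choice is without loss of generality.
1. Y lies on line NF with NY:YF = 3:2 ⇒ Y = (-6/5, 1/5)
2. K is the centroid of triangle YJM ⇒ K = (-1/15, 1/15)
through K parallel to FY: direction (-6/5, -4/5); meets MJ at C = (-1/6, 0)
C = M + t·(J−M) with t = -1/6

t = -1/6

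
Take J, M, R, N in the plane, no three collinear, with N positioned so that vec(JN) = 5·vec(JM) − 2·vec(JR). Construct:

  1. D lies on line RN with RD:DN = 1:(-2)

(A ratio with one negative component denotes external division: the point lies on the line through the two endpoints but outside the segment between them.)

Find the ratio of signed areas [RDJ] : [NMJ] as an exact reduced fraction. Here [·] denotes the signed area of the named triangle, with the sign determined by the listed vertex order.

[RDJ]:[NMJ] = 5/2

Set J = (0, 0), M = (1, 0), R = (0, 1), N = (5, -2); any affine frame gives the same invariant.
1. D lies on line RN with RD:DN = 1:(-2) ⇒ D = (-5, 4)
2·[RDJ] = 5, 2·[NMJ] = 2
[RDJ]:[NMJ] = 5:2 = 5/2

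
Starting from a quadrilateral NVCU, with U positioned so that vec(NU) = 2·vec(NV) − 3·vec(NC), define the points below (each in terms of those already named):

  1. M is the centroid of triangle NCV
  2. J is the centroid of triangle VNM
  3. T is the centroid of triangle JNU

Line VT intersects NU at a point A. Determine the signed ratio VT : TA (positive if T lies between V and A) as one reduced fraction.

Set N = (0, 0), V = (1, 0), C = (0, 1), U = (2, -3); any affine frame gives the same invariant.
1. M is the centroid of triangle NCV ⇒ M = (1/3, 1/3)
2. J is the centroid of triangle VNM ⇒ J = (4/9, 1/9)
3. T is the centroid of triangle JNU ⇒ T = (22/27, -26/27)
line VT meets NU at A = (52/67, -78/67)
T = V + t·(A−V) with t = 67/81, so VT:TA = 67/81:14/81

VT:TA = 67/14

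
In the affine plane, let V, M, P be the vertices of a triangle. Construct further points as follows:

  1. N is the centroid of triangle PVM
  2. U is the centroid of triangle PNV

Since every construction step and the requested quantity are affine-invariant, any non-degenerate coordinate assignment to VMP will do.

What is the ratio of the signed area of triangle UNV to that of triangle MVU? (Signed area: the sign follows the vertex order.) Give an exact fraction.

[UNV]:[MVU] = 1/4

Work in coordinates with V = (0, 0), M = (1, 0), P = (0, 1).
1. N is the centroid of triangle PVM ⇒ N = (1/3, 1/3)
2. U is the centroid of triangle PNV ⇒ U = (1/9, 4/9)
2·[UNV] = -1/9, 2·[MVU] = -4/9
[UNV]:[MVU] = -1/9:-4/9 = 1/4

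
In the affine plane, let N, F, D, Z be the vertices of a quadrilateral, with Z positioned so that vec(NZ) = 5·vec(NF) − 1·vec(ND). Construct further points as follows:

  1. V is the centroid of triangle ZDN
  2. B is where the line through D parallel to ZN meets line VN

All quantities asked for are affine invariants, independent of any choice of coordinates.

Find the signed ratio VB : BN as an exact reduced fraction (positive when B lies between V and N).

Choose coordinates N = (0, 0), F = (1, 0), D = (0, 1), Z = (5, -1).
1. V is the centroid of triangle ZDN ⇒ V = (5/3, 0)
2. B is where the line through D parallel to ZN meets line VN ⇒ B = (5, 0)
B = V + t·(N−V) with t = -2, so VB:BN = t:(1−t) = -2:3

VB:BN = -2/3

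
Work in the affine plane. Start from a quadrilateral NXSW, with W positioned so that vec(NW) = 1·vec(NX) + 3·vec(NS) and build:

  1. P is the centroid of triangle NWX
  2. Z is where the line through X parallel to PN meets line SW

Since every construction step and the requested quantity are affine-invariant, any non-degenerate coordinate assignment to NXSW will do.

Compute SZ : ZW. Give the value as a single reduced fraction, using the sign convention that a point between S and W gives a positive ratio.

SZ:ZW = -5/6

Set N = (0, 0), X = (1, 0), S = (0, 1), W = (1, 3); any affine frame gives the same invariant.
1. P is the centroid of triangle NWX ⇒ P = (2/3, 1)
2. Z is where the line through X parallel to PN meets line SW ⇒ Z = (-5, -9)
Z = S + t·(W−S) with t = -5, so SZ:ZW = t:(1−t) = -5:6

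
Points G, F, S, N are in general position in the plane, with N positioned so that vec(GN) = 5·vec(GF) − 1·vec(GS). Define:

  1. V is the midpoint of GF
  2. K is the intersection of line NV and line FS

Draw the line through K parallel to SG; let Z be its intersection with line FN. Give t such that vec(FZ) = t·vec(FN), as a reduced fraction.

t = 1/28

Work in coordinates with G = (0, 0), F = (1, 0), S = (0, 1), N = (5, -1).
1. V is the midpoint of GF ⇒ V = (1/2, 0)
2. K is the intersection of line NV and line FS ⇒ K = (8/7, -1/7)
through K parallel to SG: direction (0, -1); meets FN at Z = (8/7, -1/28)
Z = F + t·(N−F) with t = 1/28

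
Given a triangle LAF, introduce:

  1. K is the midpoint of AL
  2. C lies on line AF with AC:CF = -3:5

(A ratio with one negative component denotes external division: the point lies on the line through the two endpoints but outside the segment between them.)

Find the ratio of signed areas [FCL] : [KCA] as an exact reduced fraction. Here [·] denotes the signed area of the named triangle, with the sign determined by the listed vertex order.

Assign L = (0, 0), A = (1, 0), F = (0, 1) — the answer is frame-independent, so this choice is without loss of generality.
1. K is the midpoint of AL ⇒ K = (1/2, 0)
2. C lies on line AF with AC:CF = -3:5 ⇒ C = (5/2, -3/2)
2·[FCL] = -5/2, 2·[KCA] = 3/4
[FCL]:[KCA] = -5/2:3/4 = -10/3

[FCL]:[KCA] = -10/3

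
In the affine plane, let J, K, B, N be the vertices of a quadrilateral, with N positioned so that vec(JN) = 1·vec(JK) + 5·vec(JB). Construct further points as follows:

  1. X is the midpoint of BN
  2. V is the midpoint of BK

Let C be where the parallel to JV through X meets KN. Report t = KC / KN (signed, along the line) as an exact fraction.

t = 7/10

Set J = (0, 0), K = (1, 0), B = (0, 1), N = (1, 5); any affine frame gives the same invariant.
1. X is the midpoint of BN ⇒ X = (1/2, 3)
2. V is the midpoint of BK ⇒ V = (1/2, 1/2)
through X parallel to JV: direction (1/2, 1/2); meets KN at C = (1, 7/2)
C = K + t·(N−K) with t = 7/10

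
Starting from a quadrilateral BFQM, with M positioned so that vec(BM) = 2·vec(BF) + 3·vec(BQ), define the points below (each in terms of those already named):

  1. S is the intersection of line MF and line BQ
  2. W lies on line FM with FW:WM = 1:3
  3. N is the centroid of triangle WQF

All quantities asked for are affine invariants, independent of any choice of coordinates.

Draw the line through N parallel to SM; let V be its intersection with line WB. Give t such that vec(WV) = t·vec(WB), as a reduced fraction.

Set B = (0, 0), F = (1, 0), Q = (0, 1), M = (2, 3); any affine frame gives the same invariant.
1. S is the intersection of line MF and line BQ ⇒ S = (0, -3)
2. W lies on line FM with FW:WM = 1:3 ⇒ W = (5/4, 3/4)
3. N is the centroid of triangle WQF ⇒ N = (3/4, 7/12)
through N parallel to SM: direction (2, 6); meets WB at V = (25/36, 5/12)
V = W + t·(B−W) with t = 4/9

t = 4/9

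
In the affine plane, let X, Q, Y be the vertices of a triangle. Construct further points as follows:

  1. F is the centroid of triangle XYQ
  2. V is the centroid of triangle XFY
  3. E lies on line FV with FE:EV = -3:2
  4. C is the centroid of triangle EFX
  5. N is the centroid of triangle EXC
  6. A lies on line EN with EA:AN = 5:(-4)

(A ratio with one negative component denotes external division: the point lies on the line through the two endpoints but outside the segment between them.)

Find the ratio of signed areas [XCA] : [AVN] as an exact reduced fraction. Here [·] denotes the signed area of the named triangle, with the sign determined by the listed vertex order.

Work in coordinates with X = (0, 0), Q = (1, 0), Y = (0, 1).
1. F is the centroid of triangle XYQ ⇒ F = (1/3, 1/3)
2. V is the centroid of triangle XFY ⇒ V = (1/9, 4/9)
3. E lies on line FV with FE:EV = -3:2 ⇒ E = (-1/3, 2/3)
4. C is the centroid of triangle EFX ⇒ C = (0, 1/3)
5. N is the centroid of triangle EXC ⇒ N = (-1/9, 1/3)
6. A lies on line EN with EA:AN = 5:(-4) ⇒ A = (7/9, -1)
2·[XCA] = -7/27, 2·[AVN] = 32/81
[XCA]:[AVN] = -7/27:32/81 = -21/32

[XCA]:[AVN] = -21/32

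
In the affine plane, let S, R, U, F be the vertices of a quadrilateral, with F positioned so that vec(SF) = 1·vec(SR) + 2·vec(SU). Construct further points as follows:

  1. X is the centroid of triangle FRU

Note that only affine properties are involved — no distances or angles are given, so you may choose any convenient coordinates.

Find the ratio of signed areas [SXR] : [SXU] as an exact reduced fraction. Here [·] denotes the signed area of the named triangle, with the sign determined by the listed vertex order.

Assign S = (0, 0), R = (1, 0), U = (0, 1), F = (1, 2) — the answer is frame-independent, so this choice is without loss of generality.
1. X is the centroid of triangle FRU ⇒ X = (2/3, 1)
2·[SXR] = -1, 2·[SXU] = 2/3
[SXR]:[SXU] = -1:2/3 = -3/2

[SXR]:[SXU] = -3/2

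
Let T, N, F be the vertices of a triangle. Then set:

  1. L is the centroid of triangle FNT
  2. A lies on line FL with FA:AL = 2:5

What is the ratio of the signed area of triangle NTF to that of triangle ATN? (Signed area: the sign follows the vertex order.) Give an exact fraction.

[NTF]:[ATN] = -21/17

Assign T = (0, 0), N = (1, 0), F = (0, 1) — the answer is frame-independent, so this choice is without loss of generality.
1. L is the centroid of triangle FNT ⇒ L = (1/3, 1/3)
2. A lies on line FL with FA:AL = 2:5 ⇒ A = (2/21, 17/21)
2·[NTF] = -1, 2·[ATN] = 17/21
[NTF]:[ATN] = -1:17/21 = -21/17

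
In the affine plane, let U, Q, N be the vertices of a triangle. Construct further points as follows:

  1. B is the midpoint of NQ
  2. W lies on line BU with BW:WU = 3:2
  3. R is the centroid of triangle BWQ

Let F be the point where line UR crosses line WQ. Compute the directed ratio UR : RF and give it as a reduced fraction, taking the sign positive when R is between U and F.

UR:RF = -3

Choose coordinates U = (0, 0), Q = (1, 0), N = (0, 1).
1. B is the midpoint of NQ ⇒ B = (1/2, 1/2)
2. W lies on line BU with BW:WU = 3:2 ⇒ W = (1/5, 1/5)
3. R is the centroid of triangle BWQ ⇒ R = (17/30, 7/30)
line UR meets WQ at F = (17/45, 7/45)
R = U + t·(F−U) with t = 3/2, so UR:RF = 3/2:-1/2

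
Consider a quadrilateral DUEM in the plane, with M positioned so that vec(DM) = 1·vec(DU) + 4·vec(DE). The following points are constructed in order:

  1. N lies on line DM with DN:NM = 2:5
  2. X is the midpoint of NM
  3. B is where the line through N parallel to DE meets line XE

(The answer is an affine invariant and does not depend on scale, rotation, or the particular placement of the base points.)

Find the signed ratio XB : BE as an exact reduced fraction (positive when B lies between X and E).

XB:BE = 5/4

Set D = (0, 0), U = (1, 0), E = (0, 1), M = (1, 4); any affine frame gives the same invariant.
1. N lies on line DM with DN:NM = 2:5 ⇒ N = (2/7, 8/7)
2. X is the midpoint of NM ⇒ X = (9/14, 18/7)
3. B is where the line through N parallel to DE meets line XE ⇒ B = (2/7, 107/63)
B = X + t·(E−X) with t = 5/9, so XB:BE = t:(1−t) = 5/9:4/9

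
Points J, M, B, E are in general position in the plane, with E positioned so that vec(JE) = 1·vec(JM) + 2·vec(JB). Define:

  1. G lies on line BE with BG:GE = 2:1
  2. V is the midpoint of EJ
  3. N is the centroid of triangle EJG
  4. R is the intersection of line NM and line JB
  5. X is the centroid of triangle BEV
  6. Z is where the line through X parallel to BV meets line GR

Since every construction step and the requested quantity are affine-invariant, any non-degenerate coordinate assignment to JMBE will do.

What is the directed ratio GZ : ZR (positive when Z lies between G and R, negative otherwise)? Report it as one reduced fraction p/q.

GZ:ZR = -4/17

Set J = (0, 0), M = (1, 0), B = (0, 1), E = (1, 2); any affine frame gives the same invariant.
1. G lies on line BE with BG:GE = 2:1 ⇒ G = (2/3, 5/3)
2. V is the midpoint of EJ ⇒ V = (1/2, 1)
3. N is the centroid of triangle EJG ⇒ N = (5/9, 11/9)
4. R is the intersection of line NM and line JB ⇒ R = (0, 11/4)
5. X is the centroid of triangle BEV ⇒ X = (1/2, 4/3)
6. Z is where the line through X parallel to BV meets line GR ⇒ Z = (34/39, 4/3)
Z = G + t·(R−G) with t = -4/13, so GZ:ZR = t:(1−t) = -4/13:17/13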